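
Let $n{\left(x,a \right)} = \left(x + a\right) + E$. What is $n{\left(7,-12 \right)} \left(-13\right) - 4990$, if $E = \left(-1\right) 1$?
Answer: $-4912$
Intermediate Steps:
$E = -1$
$n{\left(x,a \right)} = -1 + a + x$ ($n{\left(x,a \right)} = \left(x + a\right) - 1 = \left(a + x\right) - 1 = -1 + a + x$)
$n{\left(7,-12 \right)} \left(-13\right) - 4990 = \left(-1 - 12 + 7\right) \left(-13\right) - 4990 = \left(-6\right) \left(-13\right) - 4990 = 78 - 4990 = -4912$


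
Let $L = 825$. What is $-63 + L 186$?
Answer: $153387$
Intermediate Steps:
$-63 + L 186 = -63 + 825 \cdot 186 = -63 + 153450 = 153387$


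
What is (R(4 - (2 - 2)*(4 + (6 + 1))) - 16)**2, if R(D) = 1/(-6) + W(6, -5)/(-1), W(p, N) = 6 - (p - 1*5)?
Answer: 16129/36 ≈ 448.03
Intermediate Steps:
W(p, N) = 11 - p (W(p, N) = 6 - (p - 5) = 6 - (-5 + p) = 6 + (5 - p) = 11 - p)
R(D) = -31/6 (R(D) = 1/(-6) + (11 - 1*6)/(-1) = 1*(-1/6) + (11 - 6)*(-1) = -1/6 + 5*(-1) = -1/6 - 5 = -31/6)
(R(4 - (2 - 2)*(4 + (6 + 1))) - 16)**2 = (-31/6 - 16)**2 = (-127/6)**2 = 16129/36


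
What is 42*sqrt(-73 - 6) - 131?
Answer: -131 + 42*I*sqrt(79) ≈ -131.0 + 373.3*I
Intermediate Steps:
42*sqrt(-73 - 6) - 131 = 42*sqrt(-79) - 131 = 42*(I*sqrt(79)) - 131 = 42*I*sqrt(79) - 131 = -131 + 42*I*sqrt(79)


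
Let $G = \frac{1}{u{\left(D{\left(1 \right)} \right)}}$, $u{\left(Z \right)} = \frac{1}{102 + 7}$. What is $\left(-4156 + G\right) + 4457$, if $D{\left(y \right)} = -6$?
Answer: $410$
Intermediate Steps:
$u{\left(Z \right)} = \frac{1}{109}$
$G = 109$ ($G = \frac{1}{\frac{1}{109}} = 109$)
$\left(-4156 + G\right) + 4457 = \left(-4156 + 109\right) + 4457 = -4047 + 4457 = 410$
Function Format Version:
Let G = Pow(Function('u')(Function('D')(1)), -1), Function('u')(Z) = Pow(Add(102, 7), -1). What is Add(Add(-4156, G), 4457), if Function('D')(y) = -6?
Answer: 410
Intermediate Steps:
Function('u')(Z) = Rational(1, 109) (Function('u')(Z) = Pow(109, -1) = Rational(1, 109))
G = 109 (G = Pow(Rational(1, 109), -1) = 109)
Add(Add(-4156, G), 4457) = Add(Add(-4156, 109), 4457) = Add(-4047, 4457) = 410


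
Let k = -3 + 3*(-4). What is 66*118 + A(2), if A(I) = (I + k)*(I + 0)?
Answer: 7762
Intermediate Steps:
k = -15 (k = -3 - 12 = -15)
A(I) = I*(-15 + I) (A(I) = (I - 15)*(I + 0) = (-15 + I)*I = I*(-15 + I))
66*118 + A(2) = 66*118 + 2*(-15 + 2) = 7788 + 2*(-13) = 7788 - 26 = 7762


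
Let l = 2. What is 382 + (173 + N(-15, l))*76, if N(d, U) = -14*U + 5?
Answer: 11782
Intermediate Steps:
N(d, U) = 5 - 14*U
382 + (173 + N(-15, l))*76 = 382 + (173 + (5 - 14*2))*76 = 382 + (173 + (5 - 28))*76 = 382 + (173 - 23)*76 = 382 + 150*76 = 382 + 11400 = 11782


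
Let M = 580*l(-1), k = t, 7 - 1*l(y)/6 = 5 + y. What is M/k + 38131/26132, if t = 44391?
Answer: 655163767/386675204 ≈ 1.6944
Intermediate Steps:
l(y) = 12 - 6*y (l(y) = 42 - 6*(5 + y) = 42 + (-30 - 6*y) = 12 - 6*y)
k = 44391
M = 10440 (M = 580*(12 - 6*(-1)) = 580*(12 + 6) = 580*18 = 10440)
M/k + 38131/26132 = 10440/44391 + 38131/26132 = 10440*(1/44391) + 38131*(1/26132) = 3480/14797 + 38131/26132 = 655163767/386675204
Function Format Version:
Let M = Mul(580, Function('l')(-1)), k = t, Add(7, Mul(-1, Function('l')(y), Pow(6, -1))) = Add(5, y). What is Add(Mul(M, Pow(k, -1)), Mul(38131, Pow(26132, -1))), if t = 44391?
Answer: Rational(655163767, 386675204) ≈ 1.6944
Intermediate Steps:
Function('l')(y) = Add(12, Mul(-6, y)) (Function('l')(y) = Add(42, Mul(-6, Add(5, y))) = Add(42, Add(-30, Mul(-6, y))) = Add(12, Mul(-6, y)))
k = 44391
M = 10440 (M = Mul(580, Add(12, Mul(-6, -1))) = Mul(580, Add(12, 6)) = Mul(580, 18) = 10440)
Add(Mul(M, Pow(k, -1)), Mul(38131, Pow(26132, -1))) = Add(Mul(10440, Pow(44391, -1)), Mul(38131, Pow(26132, -1))) = Add(Mul(10440, Rational(1, 44391)), Mul(38131, Rational(1, 26132))) = Add(Rational(3480, 14797), Rational(38131, 26132)) = Rational(655163767, 386675204)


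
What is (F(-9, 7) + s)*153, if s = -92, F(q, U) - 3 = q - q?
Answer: -13617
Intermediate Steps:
F(q, U) = 3 (F(q, U) = 3 + (q - q) = 3 + 0 = 3)
(F(-9, 7) + s)*153 = (3 - 92)*153 = -89*153 = -13617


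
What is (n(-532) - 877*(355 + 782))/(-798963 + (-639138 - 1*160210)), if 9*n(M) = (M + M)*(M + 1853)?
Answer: 10379885/14384799 ≈ 0.72159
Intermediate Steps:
n(M) = 2*M*(1853 + M)/9 (n(M) = ((M + M)*(M + 1853))/9 = ((2*M)*(1853 + M))/9 = (2*M*(1853 + M))/9 = 2*M*(1853 + M)/9)
(n(-532) - 877*(355 + 782))/(-798963 + (-639138 - 1*160210)) = ((2/9)*(-532)*(1853 - 532) - 877*(355 + 782))/(-798963 + (-639138 - 1*160210)) = ((2/9)*(-532)*1321 - 877*1137)/(-798963 + (-639138 - 160210)) = (-1405544/9 - 997149)/(-798963 - 799348) = -10379885/9/(-1598311) = -10379885/9*(-1/1598311) = 10379885/14384799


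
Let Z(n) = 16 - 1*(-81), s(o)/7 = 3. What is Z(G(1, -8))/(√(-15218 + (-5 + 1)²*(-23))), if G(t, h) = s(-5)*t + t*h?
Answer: -97*I*√15586/15586 ≈ -0.77697*I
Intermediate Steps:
s(o) = 21 (s(o) = 7*3 = 21)
G(t, h) = 21*t + h*t (G(t, h) = 21*t + t*h = 21*t + h*t)
Z(n) = 97 (Z(n) = 16 + 81 = 97)
Z(G(1, -8))/(√(-15218 + (-5 + 1)²*(-23))) = 97/(√(-15218 + (-5 + 1)²*(-23))) = 97/(√(-15218 + (-4)²*(-23))) = 97/(√(-15218 + 16*(-23))) = 97/(√(-15218 - 368)) = 97/(√(-15586)) = 97/((I*√15586)) = 97*(-I*√15586/15586) = -97*I*√15586/15586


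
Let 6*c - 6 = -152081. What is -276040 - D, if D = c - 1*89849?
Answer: -965071/6 ≈ -1.6085e+5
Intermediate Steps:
c = -152075/6 (c = 1 + (⅙)*(-152081) = 1 - 152081/6 = -152075/6 ≈ -25346.)
D = -691169/6 (D = -152075/6 - 1*89849 = -152075/6 - 89849 = -691169/6 ≈ -1.1519e+5)
-276040 - D = -276040 - 1*(-691169/6) = -276040 + 691169/6 = -965071/6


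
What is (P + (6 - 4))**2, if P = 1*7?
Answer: 81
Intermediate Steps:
P = 7
(P + (6 - 4))**2 = (7 + (6 - 4))**2 = (7 + 2)**2 = 9**2 = 81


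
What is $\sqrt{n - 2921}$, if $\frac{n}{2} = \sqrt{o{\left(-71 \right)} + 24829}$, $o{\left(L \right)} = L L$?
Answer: $\sqrt{-2921 + 2 \sqrt{29870}} \approx 50.748 i$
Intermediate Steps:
$o{\left(L \right)} = L^{2}$
$n = 2 \sqrt{29870}$ ($n = 2 \sqrt{\left(-71\right)^{2} + 24829} = 2 \sqrt{5041 + 24829} = 2 \sqrt{29870} \approx 345.66$)
$\sqrt{n - 2921} = \sqrt{2 \sqrt{29870} - 2921} = \sqrt{-2921 + 2 \sqrt{29870}}$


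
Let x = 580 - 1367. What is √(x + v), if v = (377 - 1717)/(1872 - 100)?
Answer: 4*I*√9662273/443 ≈ 28.067*I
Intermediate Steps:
x = -787
v = -335/443 (v = -1340/1772 = -1340*1/1772 = -335/443 ≈ -0.75621)
√(x + v) = √(-787 - 335/443) = √(-348976/443) = 4*I*√9662273/443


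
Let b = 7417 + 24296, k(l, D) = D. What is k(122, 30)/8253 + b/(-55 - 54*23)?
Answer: -87229493/3568047 ≈ -24.447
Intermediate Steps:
b = 31713
k(122, 30)/8253 + b/(-55 - 54*23) = 30/8253 + 31713/(-55 - 54*23) = 30*(1/8253) + 31713/(-55 - 1242) = 10/2751 + 31713/(-1297) = 10/2751 + 31713*(-1/1297) = 10/2751 - 31713/1297 = -87229493/3568047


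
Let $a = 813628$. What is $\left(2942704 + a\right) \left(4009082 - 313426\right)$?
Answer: $13882110893792$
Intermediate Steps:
$\left(2942704 + a\right) \left(4009082 - 313426\right) = \left(2942704 + 813628\right) \left(4009082 - 313426\right) = 3756332 \cdot 3695656 = 13882110893792$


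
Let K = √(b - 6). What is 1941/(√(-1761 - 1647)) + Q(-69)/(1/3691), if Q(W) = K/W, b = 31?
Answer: -18455/69 - 647*I*√213/284 ≈ -267.46 - 33.249*I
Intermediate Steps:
K = 5 (K = √(31 - 6) = √25 = 5)
Q(W) = 5/W
1941/(√(-1761 - 1647)) + Q(-69)/(1/3691) = 1941/(√(-1761 - 1647)) + (5/(-69))/(1/3691) = 1941/(√(-3408)) + (5*(-1/69))/(1/3691) = 1941/((4*I*√213)) - 5/69*3691 = 1941*(-I*√213/852) - 18455/69 = -647*I*√213/284 - 18455/69 = -18455/69 - 647*I*√213/284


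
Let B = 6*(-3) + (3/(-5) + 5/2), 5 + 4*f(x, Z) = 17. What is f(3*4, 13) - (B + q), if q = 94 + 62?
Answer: -1369/10 ≈ -136.90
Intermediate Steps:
f(x, Z) = 3 (f(x, Z) = -5/4 + (1/4)*17 = -5/4 + 17/4 = 3)
q = 156
B = -161/10 (B = -18 + (3*(-1/5) + 5*(1/2)) = -18 + (-3/5 + 5/2) = -18 + 19/10 = -161/10 ≈ -16.100)
f(3*4, 13) - (B + q) = 3 - (-161/10 + 156) = 3 - 1*1399/10 = 3 - 1399/10 = -1369/10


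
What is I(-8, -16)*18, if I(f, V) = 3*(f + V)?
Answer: -1296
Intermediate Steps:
I(f, V) = 3*V + 3*f (I(f, V) = 3*(V + f) = 3*V + 3*f)
I(-8, -16)*18 = (3*(-16) + 3*(-8))*18 = (-48 - 24)*18 = -72*18 = -1296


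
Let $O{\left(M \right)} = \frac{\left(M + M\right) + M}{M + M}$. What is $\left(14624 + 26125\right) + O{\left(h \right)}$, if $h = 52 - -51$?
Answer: $\frac{81501}{2} \approx 40751.0$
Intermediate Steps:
$h = 103$ ($h = 52 + 51 = 103$)
$O{\left(M \right)} = \frac{3}{2}$ ($O{\left(M \right)} = \frac{2 M + M}{2 M} = 3 M \frac{1}{2 M} = \frac{3}{2}$)
$\left(14624 + 26125\right) + O{\left(h \right)} = \left(14624 + 26125\right) + \frac{3}{2} = 40749 + \frac{3}{2} = \frac{81501}{2}$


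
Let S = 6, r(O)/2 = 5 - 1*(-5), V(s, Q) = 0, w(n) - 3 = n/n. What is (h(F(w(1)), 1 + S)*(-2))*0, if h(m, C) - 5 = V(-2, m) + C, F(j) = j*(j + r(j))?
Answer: 0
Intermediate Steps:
w(n) = 4 (w(n) = 3 + n/n = 3 + 1 = 4)
r(O) = 20 (r(O) = 2*(5 - 1*(-5)) = 2*(5 + 5) = 2*10 = 20)
F(j) = j*(20 + j) (F(j) = j*(j + 20) = j*(20 + j))
h(m, C) = 5 + C (h(m, C) = 5 + (0 + C) = 5 + C)
(h(F(w(1)), 1 + S)*(-2))*0 = ((5 + (1 + 6))*(-2))*0 = ((5 + 7)*(-2))*0 = (12*(-2))*0 = -24*0 = 0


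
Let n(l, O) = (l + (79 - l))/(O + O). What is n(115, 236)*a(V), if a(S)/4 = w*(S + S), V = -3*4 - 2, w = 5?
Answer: -5530/59 ≈ -93.729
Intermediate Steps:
n(l, O) = 79/(2*O) (n(l, O) = 79/((2*O)) = 79*(1/(2*O)) = 79/(2*O))
V = -14 (V = -12 - 2 = -14)
a(S) = 40*S (a(S) = 4*(5*(S + S)) = 4*(5*(2*S)) = 4*(10*S) = 40*S)
n(115, 236)*a(V) = ((79/2)/236)*(40*(-14)) = ((79/2)*(1/236))*(-560) = (79/472)*(-560) = -5530/59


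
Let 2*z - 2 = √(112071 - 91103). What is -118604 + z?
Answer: -118603 + √5242 ≈ -1.1853e+5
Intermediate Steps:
z = 1 + √5242 (z = 1 + √(112071 - 91103)/2 = 1 + √20968/2 = 1 + (2*√5242)/2 = 1 + √5242 ≈ 73.402)
-118604 + z = -118604 + (1 + √5242) = -118603 + √5242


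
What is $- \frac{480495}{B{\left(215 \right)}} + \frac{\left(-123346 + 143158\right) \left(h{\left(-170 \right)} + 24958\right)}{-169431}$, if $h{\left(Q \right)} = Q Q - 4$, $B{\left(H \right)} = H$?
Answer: $- \frac{20720411311}{2428511} \approx -8532.1$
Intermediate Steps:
$h{\left(Q \right)} = -4 + Q^{2}$ ($h{\left(Q \right)} = Q^{2} - 4 = -4 + Q^{2}$)
$- \frac{480495}{B{\left(215 \right)}} + \frac{\left(-123346 + 143158\right) \left(h{\left(-170 \right)} + 24958\right)}{-169431} = - \frac{480495}{215} + \frac{\left(-123346 + 143158\right) \left(\left(-4 + \left(-170\right)^{2}\right) + 24958\right)}{-169431} = \left(-480495\right) \frac{1}{215} + 19812 \left(\left(-4 + 28900\right) + 24958\right) \left(- \frac{1}{169431}\right) = - \frac{96099}{43} + 19812 \left(28896 + 24958\right) \left(- \frac{1}{169431}\right) = - \frac{96099}{43} + 19812 \cdot 53854 \left(- \frac{1}{169431}\right) = - \frac{96099}{43} + 1066955448 \left(- \frac{1}{169431}\right) = - \frac{96099}{43} - \frac{355651816}{56477} = - \frac{20720411311}{2428511}$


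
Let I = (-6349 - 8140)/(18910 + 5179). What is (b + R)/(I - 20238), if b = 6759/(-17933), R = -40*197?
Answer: 3404228549111/8742833724043 ≈ 0.38937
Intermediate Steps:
R = -7880
I = -14489/24089 ≈ -0.60148
b = -6759/17933 (b = 6759*(-1/17933) = -6759/17933 ≈ -0.37690)
(b + R)/(I - 20238) = (-6759/17933 - 7880)/(-14489/24089 - 20238) = -141318799/(17933*(-487527671/24089)) = -141318799/17933*(-24089/487527671) = 3404228549111/8742833724043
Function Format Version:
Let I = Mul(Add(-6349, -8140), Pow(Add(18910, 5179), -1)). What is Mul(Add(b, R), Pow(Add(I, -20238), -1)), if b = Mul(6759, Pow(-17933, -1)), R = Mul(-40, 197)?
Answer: Rational(3404228549111, 8742833724043) ≈ 0.38937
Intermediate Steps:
R = -7880
I = Rational(-14489, 24089) (I = Mul(-14489, Pow(24089, -1)) = Mul(-14489, Rational(1, 24089)) = Rational(-14489, 24089) ≈ -0.60148)
b = Rational(-6759, 17933) (b = Mul(6759, Rational(-1, 17933)) = Rational(-6759, 17933) ≈ -0.37690)
Mul(Add(b, R), Pow(Add(I, -20238), -1)) = Mul(Add(Rational(-6759, 17933), -7880), Pow(Add(Rational(-14489, 24089), -20238), -1)) = Mul(Rational(-141318799, 17933), Pow(Rational(-487527671, 24089), -1)) = Mul(Rational(-141318799, 17933), Rational(-24089, 487527671)) = Rational(3404228549111, 8742833724043)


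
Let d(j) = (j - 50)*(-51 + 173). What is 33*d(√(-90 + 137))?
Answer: -201300 + 4026*√47 ≈ -1.7370e+5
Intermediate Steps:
d(j) = -6100 + 122*j (d(j) = (-50 + j)*122 = -6100 + 122*j)
33*d(√(-90 + 137)) = 33*(-6100 + 122*√(-90 + 137)) = 33*(-6100 + 122*√47) = -201300 + 4026*√47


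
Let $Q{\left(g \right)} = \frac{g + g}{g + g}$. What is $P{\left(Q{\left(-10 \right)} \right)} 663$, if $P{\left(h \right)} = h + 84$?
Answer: $56355$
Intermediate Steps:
$Q{\left(g \right)} = 1$ ($Q{\left(g \right)} = \frac{2 g}{2 g} = 2 g \frac{1}{2 g} = 1$)
$P{\left(h \right)} = 84 + h$
$P{\left(Q{\left(-10 \right)} \right)} 663 = \left(84 + 1\right) 663 = 85 \cdot 663 = 56355$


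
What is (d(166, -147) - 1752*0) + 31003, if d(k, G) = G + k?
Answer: 31022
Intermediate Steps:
(d(166, -147) - 1752*0) + 31003 = ((-147 + 166) - 1752*0) + 31003 = (19 + 0) + 31003 = 19 + 31003 = 31022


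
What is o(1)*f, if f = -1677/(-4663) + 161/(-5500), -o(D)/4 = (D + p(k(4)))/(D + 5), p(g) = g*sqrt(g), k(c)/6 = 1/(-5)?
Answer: -8472757/38469750 + 8472757*I*sqrt(30)/160290625 ≈ -0.22024 + 0.28952*I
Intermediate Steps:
k(c) = -6/5 (k(c) = 6/(-5) = 6*(-1/5) = -6/5)
p(g) = g**(3/2)
o(D) = -4*(D - 6*I*sqrt(30)/25)/(5 + D) (o(D) = -4*(D + (-6/5)**(3/2))/(D + 5) = -4*(D - 6*I*sqrt(30)/25)/(5 + D))
f = 8472757/25646500 (f = -1677*(-1/4663) + 161*(-1/5500) = 1677/4663 - 161/5500 = 8472757/25646500 ≈ 0.33037)
o(1)*f = (4*(-25*1 + 6*I*sqrt(30))/(25*(5 + 1)))*(8472757/25646500) = ((4/25)*(-25 + 6*I*sqrt(30))/6)*(8472757/25646500) = ((4/25)*(1/6)*(-25 + 6*I*sqrt(30)))*(8472757/25646500) = (-2/3 + 4*I*sqrt(30)/25)*(8472757/25646500) = -8472757/38469750 + 8472757*I*sqrt(30)/160290625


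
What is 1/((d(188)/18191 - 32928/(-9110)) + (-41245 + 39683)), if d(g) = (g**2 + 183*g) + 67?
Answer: -82860005/128809823861 ≈ -0.00064327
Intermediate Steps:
d(g) = 67 + g**2 + 183*g
1/((d(188)/18191 - 32928/(-9110)) + (-41245 + 39683)) = 1/(((67 + 188**2 + 183*188)/18191 - 32928/(-9110)) + (-41245 + 39683)) = 1/(((67 + 35344 + 34404)*(1/18191) - 32928*(-1/9110)) - 1562) = 1/((69815*(1/18191) + 16464/4555) - 1562) = 1/((69815/18191 + 16464/4555) - 1562) = 1/(617503949/82860005 - 1562) = 1/(-128809823861/82860005) = -82860005/128809823861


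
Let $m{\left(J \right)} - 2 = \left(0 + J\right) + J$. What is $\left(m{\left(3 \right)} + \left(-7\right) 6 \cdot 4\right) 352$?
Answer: $-56320$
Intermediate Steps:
$m{\left(J \right)} = 2 + 2 J$ ($m{\left(J \right)} = 2 + \left(\left(0 + J\right) + J\right) = 2 + \left(J + J\right) = 2 + 2 J$)
$\left(m{\left(3 \right)} + \left(-7\right) 6 \cdot 4\right) 352 = \left(\left(2 + 2 \cdot 3\right) + \left(-7\right) 6 \cdot 4\right) 352 = \left(\left(2 + 6\right) - 168\right) 352 = \left(8 - 168\right) 352 = \left(-160\right) 352 = -56320$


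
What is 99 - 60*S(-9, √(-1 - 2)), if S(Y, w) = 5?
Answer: -201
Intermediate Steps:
99 - 60*S(-9, √(-1 - 2)) = 99 - 60*5 = 99 - 300 = -201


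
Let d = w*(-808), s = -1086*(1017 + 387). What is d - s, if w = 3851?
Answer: -1586864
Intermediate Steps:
s = -1524744 (s = -1086*1404 = -1524744)
d = -3111608 (d = 3851*(-808) = -3111608)
d - s = -3111608 - 1*(-1524744) = -3111608 + 1524744 = -1586864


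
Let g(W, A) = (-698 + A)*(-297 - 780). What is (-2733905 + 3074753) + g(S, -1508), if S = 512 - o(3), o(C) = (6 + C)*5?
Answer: 2716710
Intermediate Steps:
o(C) = 30 + 5*C
S = 467 (S = 512 - (30 + 5*3) = 512 - (30 + 15) = 512 - 1*45 = 512 - 45 = 467)
g(W, A) = 751746 - 1077*A (g(W, A) = (-698 + A)*(-1077) = 751746 - 1077*A)
(-2733905 + 3074753) + g(S, -1508) = (-2733905 + 3074753) + (751746 - 1077*(-1508)) = 340848 + (751746 + 1624116) = 340848 + 2375862 = 2716710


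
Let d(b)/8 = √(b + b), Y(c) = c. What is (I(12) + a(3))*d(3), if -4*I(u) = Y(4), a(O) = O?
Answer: 16*√6 ≈ 39.192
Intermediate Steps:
d(b) = 8*√2*√b (d(b) = 8*√(b + b) = 8*√(2*b) = 8*(√2*√b) = 8*√2*√b)
I(u) = -1 (I(u) = -¼*4 = -1)
(I(12) + a(3))*d(3) = (-1 + 3)*(8*√2*√3) = 2*(8*√6) = 16*√6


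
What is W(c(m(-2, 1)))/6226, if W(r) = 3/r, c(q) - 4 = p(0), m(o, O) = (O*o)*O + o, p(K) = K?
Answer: 3/24904 ≈ 0.00012046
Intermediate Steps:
m(o, O) = o + o*O**2 (m(o, O) = o*O**2 + o = o + o*O**2)
c(q) = 4 (c(q) = 4 + 0 = 4)
W(c(m(-2, 1)))/6226 = (3/4)/6226 = (3*(1/4))*(1/6226) = (3/4)*(1/6226) = 3/24904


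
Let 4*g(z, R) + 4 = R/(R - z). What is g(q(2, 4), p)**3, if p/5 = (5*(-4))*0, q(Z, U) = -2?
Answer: -1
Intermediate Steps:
p = 0 (p = 5*((5*(-4))*0) = 5*(-20*0) = 5*0 = 0)
g(z, R) = -1 + R/(4*(R - z)) (g(z, R) = -1 + (R/(R - z))/4 = -1 + R/(4*(R - z)))
g(q(2, 4), p)**3 = ((-2 - 3/4*0)/(0 - 1*(-2)))**3 = ((-2 + 0)/(0 + 2))**3 = (-2/2)**3 = ((1/2)*(-2))**3 = (-1)**3 = -1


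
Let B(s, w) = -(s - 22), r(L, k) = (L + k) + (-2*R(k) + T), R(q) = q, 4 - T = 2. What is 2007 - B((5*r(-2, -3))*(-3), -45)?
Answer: 1940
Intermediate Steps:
T = 2 (T = 4 - 1*2 = 4 - 2 = 2)
r(L, k) = 2 + L - k (r(L, k) = (L + k) + (-2*k + 2) = (L + k) + (2 - 2*k) = 2 + L - k)
B(s, w) = 22 - s (B(s, w) = -(-22 + s) = 22 - s)
2007 - B((5*r(-2, -3))*(-3), -45) = 2007 - (22 - 5*(2 - 2 - 1*(-3))*(-3)) = 2007 - (22 - 5*(2 - 2 + 3)*(-3)) = 2007 - (22 - 5*3*(-3)) = 2007 - (22 - 15*(-3)) = 2007 - (22 - 1*(-45)) = 2007 - (22 + 45) = 2007 - 1*67 = 2007 - 67 = 1940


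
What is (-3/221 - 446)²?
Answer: 9715847761/48841 ≈ 1.9893e+5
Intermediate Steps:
(-3/221 - 446)² = (-98569/221)² = 9715847761/48841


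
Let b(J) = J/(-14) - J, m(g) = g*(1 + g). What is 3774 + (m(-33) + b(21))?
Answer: 9615/2 ≈ 4807.5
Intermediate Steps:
b(J) = -15*J/14 (b(J) = J*(-1/14) - J = -J/14 - J = -15*J/14)
3774 + (m(-33) + b(21)) = 3774 + (-33*(1 - 33) - 15/14*21) = 3774 + (-33*(-32) - 45/2) = 3774 + (1056 - 45/2) = 3774 + 2067/2 = 9615/2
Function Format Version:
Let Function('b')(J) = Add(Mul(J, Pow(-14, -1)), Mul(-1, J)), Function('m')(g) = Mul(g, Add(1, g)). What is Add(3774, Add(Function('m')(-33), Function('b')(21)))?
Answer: Rational(9615, 2) ≈ 4807.5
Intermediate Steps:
Function('b')(J) = Mul(Rational(-15, 14), J) (Function('b')(J) = Add(Mul(J, Rational(-1, 14)), Mul(-1, J)) = Add(Mul(Rational(-1, 14), J), Mul(-1, J)) = Mul(Rational(-15, 14), J))
Add(3774, Add(Function('m')(-33), Function('b')(21))) = Add(3774, Add(Mul(-33, Add(1, -33)), Mul(Rational(-15, 14), 21))) = Add(3774, Add(Mul(-33, -32), Rational(-45, 2))) = Add(3774, Add(1056, Rational(-45, 2))) = Add(3774, Rational(2067, 2)) = Rational(9615, 2)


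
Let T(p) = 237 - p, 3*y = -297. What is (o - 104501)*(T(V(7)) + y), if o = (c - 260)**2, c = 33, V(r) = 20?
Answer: -6250696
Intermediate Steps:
y = -99 (y = (1/3)*(-297) = -99)
o = 51529 (o = (33 - 260)**2 = (-227)**2 = 51529)
(o - 104501)*(T(V(7)) + y) = (51529 - 104501)*((237 - 1*20) - 99) = -52972*((237 - 20) - 99) = -52972*(217 - 99) = -52972*118 = -6250696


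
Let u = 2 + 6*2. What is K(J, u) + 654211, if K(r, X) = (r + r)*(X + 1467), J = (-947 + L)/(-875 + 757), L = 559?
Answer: 39173077/59 ≈ 6.6395e+5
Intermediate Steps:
u = 14 (u = 2 + 12 = 14)
J = 194/59 (J = (-947 + 559)/(-875 + 757) = -388/(-118) = -388*(-1/118) = 194/59 ≈ 3.2881)
K(r, X) = 2*r*(1467 + X) (K(r, X) = (2*r)*(1467 + X) = 2*r*(1467 + X))
K(J, u) + 654211 = 2*(194/59)*(1467 + 14) + 654211 = 2*(194/59)*1481 + 654211 = 574628/59 + 654211 = 39173077/59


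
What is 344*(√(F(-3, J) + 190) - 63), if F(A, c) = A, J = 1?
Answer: -21672 + 344*√187 ≈ -16968.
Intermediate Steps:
344*(√(F(-3, J) + 190) - 63) = 344*(√(-3 + 190) - 63) = 344*(√187 - 63) = 344*(-63 + √187) = -21672 + 344*√187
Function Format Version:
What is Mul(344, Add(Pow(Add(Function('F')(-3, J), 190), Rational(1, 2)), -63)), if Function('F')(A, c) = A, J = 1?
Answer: Add(-21672, Mul(344, Pow(187, Rational(1, 2)))) ≈ -16968.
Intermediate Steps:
Mul(344, Add(Pow(Add(Function('F')(-3, J), 190), Rational(1, 2)), -63)) = Mul(344, Add(Pow(Add(-3, 190), Rational(1, 2)), -63)) = Mul(344, Add(Pow(187, Rational(1, 2)), -63)) = Mul(344, Add(-63, Pow(187, Rational(1, 2)))) = Add(-21672, Mul(344, Pow(187, Rational(1, 2))))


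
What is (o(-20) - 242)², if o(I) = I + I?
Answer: 79524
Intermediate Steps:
o(I) = 2*I
(o(-20) - 242)² = (2*(-20) - 242)² = (-40 - 242)² = (-282)² = 79524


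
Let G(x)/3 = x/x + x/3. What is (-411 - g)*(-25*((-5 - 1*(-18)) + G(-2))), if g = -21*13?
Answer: 48300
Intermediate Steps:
g = -273
G(x) = 3 + x (G(x) = 3*(x/x + x/3) = 3*(1 + x*(1/3)) = 3*(1 + x/3) = 3 + x)
(-411 - g)*(-25*((-5 - 1*(-18)) + G(-2))) = (-411 - 1*(-273))*(-25*((-5 - 1*(-18)) + (3 - 2))) = (-411 + 273)*(-25*((-5 + 18) + 1)) = -(-3450)*(13 + 1) = -(-3450)*14 = -138*(-350) = 48300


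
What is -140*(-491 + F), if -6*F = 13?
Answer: 207130/3 ≈ 69043.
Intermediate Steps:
F = -13/6 (F = -1/6*13 = -13/6 ≈ -2.1667)
-140*(-491 + F) = -140*(-491 - 13/6) = -140*(-2959/6) = 207130/3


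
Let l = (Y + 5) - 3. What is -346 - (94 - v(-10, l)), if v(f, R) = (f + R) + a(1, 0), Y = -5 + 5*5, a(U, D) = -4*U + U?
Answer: -431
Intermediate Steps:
a(U, D) = -3*U
Y = 20 (Y = -5 + 25 = 20)
l = 22 (l = (20 + 5) - 3 = 25 - 3 = 22)
v(f, R) = -3 + R + f (v(f, R) = (f + R) - 3*1 = (R + f) - 3 = -3 + R + f)
-346 - (94 - v(-10, l)) = -346 - (94 - (-3 + 22 - 10)) = -346 - (94 - 1*9) = -346 - (94 - 9) = -346 - 1*85 = -346 - 85 = -431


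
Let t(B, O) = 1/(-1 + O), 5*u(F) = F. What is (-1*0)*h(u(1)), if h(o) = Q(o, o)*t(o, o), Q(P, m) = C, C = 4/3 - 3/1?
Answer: 0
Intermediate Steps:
u(F) = F/5
C = -5/3 (C = 4*(⅓) - 3*1 = 4/3 - 3 = -5/3 ≈ -1.6667)
Q(P, m) = -5/3
h(o) = -5/(3*(-1 + o))
(-1*0)*h(u(1)) = (-1*0)*(-5/(-3 + 3*((⅕)*1))) = 0*(-5/(-3 + 3*(⅕))) = 0*(-5/(-3 + ⅗)) = 0*(-5/(-12/5)) = 0*(-5*(-5/12)) = 0*(25/12) = 0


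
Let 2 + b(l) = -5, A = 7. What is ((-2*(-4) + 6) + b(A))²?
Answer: 49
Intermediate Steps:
b(l) = -7 (b(l) = -2 - 5 = -7)
((-2*(-4) + 6) + b(A))² = ((-2*(-4) + 6) - 7)² = ((8 + 6) - 7)² = (14 - 7)² = 7² = 49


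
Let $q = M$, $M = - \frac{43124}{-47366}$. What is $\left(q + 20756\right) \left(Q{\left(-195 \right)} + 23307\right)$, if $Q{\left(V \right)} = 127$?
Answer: $\frac{11519824214940}{23683} \approx 4.8642 \cdot 10^{8}$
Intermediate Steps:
$M = \frac{21562}{23683}$ ($M = \left(-43124\right) \left(- \frac{1}{47366}\right) = \frac{21562}{23683} \approx 0.91044$)
$q = \frac{21562}{23683} \approx 0.91044$
$\left(q + 20756\right) \left(Q{\left(-195 \right)} + 23307\right) = \left(\frac{21562}{23683} + 20756\right) \left(127 + 23307\right) = \frac{491585910}{23683} \cdot 23434 = \frac{11519824214940}{23683}$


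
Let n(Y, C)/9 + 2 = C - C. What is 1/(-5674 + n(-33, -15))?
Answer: -1/5692 ≈ -0.00017569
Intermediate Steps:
n(Y, C) = -18 (n(Y, C) = -18 + 9*(C - C) = -18 + 9*0 = -18 + 0 = -18)
1/(-5674 + n(-33, -15)) = 1/(-5674 - 18) = 1/(-5692) = -1/5692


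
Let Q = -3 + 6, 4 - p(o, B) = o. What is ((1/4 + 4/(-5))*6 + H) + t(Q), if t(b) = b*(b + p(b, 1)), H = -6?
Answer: 27/10 ≈ 2.7000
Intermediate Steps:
p(o, B) = 4 - o
Q = 3
t(b) = 4*b (t(b) = b*(b + (4 - b)) = b*4 = 4*b)
((1/4 + 4/(-5))*6 + H) + t(Q) = ((1/4 + 4/(-5))*6 - 6) + 4*3 = ((1*(¼) + 4*(-⅕))*6 - 6) + 12 = ((¼ - ⅘)*6 - 6) + 12 = (-11/20*6 - 6) + 12 = (-33/10 - 6) + 12 = -93/10 + 12 = 27/10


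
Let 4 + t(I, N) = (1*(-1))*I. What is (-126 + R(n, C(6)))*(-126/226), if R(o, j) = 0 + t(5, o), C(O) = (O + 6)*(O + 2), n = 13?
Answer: 8505/113 ≈ 75.266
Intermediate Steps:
t(I, N) = -4 - I (t(I, N) = -4 + (1*(-1))*I = -4 - I)
C(O) = (2 + O)*(6 + O) (C(O) = (6 + O)*(2 + O) = (2 + O)*(6 + O))
R(o, j) = -9 (R(o, j) = 0 + (-4 - 1*5) = 0 + (-4 - 5) = 0 - 9 = -9)
(-126 + R(n, C(6)))*(-126/226) = (-126 - 9)*(-126/226) = -(-17010)/226 = -135*(-63/113) = 8505/113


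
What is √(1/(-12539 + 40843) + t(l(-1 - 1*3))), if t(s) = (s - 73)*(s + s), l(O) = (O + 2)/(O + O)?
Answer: I*√1821286333/7076 ≈ 6.0312*I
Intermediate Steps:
l(O) = (2 + O)/(2*O) (l(O) = (2 + O)/((2*O)) = (2 + O)*(1/(2*O)) = (2 + O)/(2*O))
t(s) = 2*s*(-73 + s) (t(s) = (-73 + s)*(2*s) = 2*s*(-73 + s))
√(1/(-12539 + 40843) + t(l(-1 - 1*3))) = √(1/(-12539 + 40843) + 2*((2 + (-1 - 1*3))/(2*(-1 - 1*3)))*(-73 + (2 + (-1 - 1*3))/(2*(-1 - 1*3)))) = √(1/28304 + 2*((2 + (-1 - 3))/(2*(-1 - 3)))*(-73 + (2 + (-1 - 3))/(2*(-1 - 3)))) = √(1/28304 + 2*((½)*(2 - 4)/(-4))*(-73 + (½)*(2 - 4)/(-4))) = √(1/28304 + 2*((½)*(-¼)*(-2))*(-73 + (½)*(-¼)*(-2))) = √(1/28304 + 2*(¼)*(-73 + ¼)) = √(1/28304 + 2*(¼)*(-291/4)) = √(1/28304 - 291/8) = √(-1029557/28304) = I*√1821286333/7076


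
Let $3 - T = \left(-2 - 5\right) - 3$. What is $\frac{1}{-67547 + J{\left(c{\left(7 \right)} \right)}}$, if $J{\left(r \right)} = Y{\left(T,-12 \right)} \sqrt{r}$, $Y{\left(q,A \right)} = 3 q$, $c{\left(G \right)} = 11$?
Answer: $- \frac{67547}{4562580478} - \frac{39 \sqrt{11}}{4562580478} \approx -1.4833 \cdot 10^{-5}$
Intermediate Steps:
$T = 13$ ($T = 3 - \left(\left(-2 - 5\right) - 3\right) = 3 - \left(-7 - 3\right) = 3 - -10 = 3 + 10 = 13$)
$J{\left(r \right)} = 39 \sqrt{r}$ ($J{\left(r \right)} = 3 \cdot 13 \sqrt{r} = 39 \sqrt{r}$)
$\frac{1}{-67547 + J{\left(c{\left(7 \right)} \right)}} = \frac{1}{-67547 + 39 \sqrt{11}}$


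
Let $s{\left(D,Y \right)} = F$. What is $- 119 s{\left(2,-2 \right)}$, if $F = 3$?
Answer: $-357$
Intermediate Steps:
$s{\left(D,Y \right)} = 3$
$- 119 s{\left(2,-2 \right)} = \left(-119\right) 3 = -357$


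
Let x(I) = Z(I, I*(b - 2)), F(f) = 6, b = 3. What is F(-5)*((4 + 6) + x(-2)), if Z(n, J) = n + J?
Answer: 36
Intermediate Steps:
Z(n, J) = J + n
x(I) = 2*I (x(I) = I*(3 - 2) + I = I*1 + I = I + I = 2*I)
F(-5)*((4 + 6) + x(-2)) = 6*((4 + 6) + 2*(-2)) = 6*(10 - 4) = 6*6 = 36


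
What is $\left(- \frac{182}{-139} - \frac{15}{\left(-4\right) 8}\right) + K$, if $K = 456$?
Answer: $\frac{2036197}{4448} \approx 457.78$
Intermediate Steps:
$\left(- \frac{182}{-139} - \frac{15}{\left(-4\right) 8}\right) + K = \left(- \frac{182}{-139} - \frac{15}{\left(-4\right) 8}\right) + 456 = \left(\left(-182\right) \left(- \frac{1}{139}\right) - \frac{15}{-32}\right) + 456 = \left(\frac{182}{139} - - \frac{15}{32}\right) + 456 = \left(\frac{182}{139} + \frac{15}{32}\right) + 456 = \frac{7909}{4448} + 456 = \frac{2036197}{4448}$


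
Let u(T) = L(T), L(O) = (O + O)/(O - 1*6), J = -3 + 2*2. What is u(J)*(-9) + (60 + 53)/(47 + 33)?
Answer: 401/80 ≈ 5.0125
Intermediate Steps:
J = 1 (J = -3 + 4 = 1)
L(O) = 2*O/(-6 + O) (L(O) = (2*O)/(O - 6) = (2*O)/(-6 + O) = 2*O/(-6 + O))
u(T) = 2*T/(-6 + T)
u(J)*(-9) + (60 + 53)/(47 + 33) = (2*1/(-6 + 1))*(-9) + (60 + 53)/(47 + 33) = (2*1/(-5))*(-9) + 113/80 = (2*1*(-⅕))*(-9) + 113*(1/80) = -⅖*(-9) + 113/80 = 18/5 + 113/80 = 401/80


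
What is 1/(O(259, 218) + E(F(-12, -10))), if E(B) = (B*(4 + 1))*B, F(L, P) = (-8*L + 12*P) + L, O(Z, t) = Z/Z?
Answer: 1/6481 ≈ 0.00015430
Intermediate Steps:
O(Z, t) = 1
F(L, P) = -7*L + 12*P
E(B) = 5*B² (E(B) = (B*5)*B = (5*B)*B = 5*B²)
1/(O(259, 218) + E(F(-12, -10))) = 1/(1 + 5*(-7*(-12) + 12*(-10))²) = 1/(1 + 5*(84 - 120)²) = 1/(1 + 5*(-36)²) = 1/(1 + 5*1296) = 1/(1 + 6480) = 1/6481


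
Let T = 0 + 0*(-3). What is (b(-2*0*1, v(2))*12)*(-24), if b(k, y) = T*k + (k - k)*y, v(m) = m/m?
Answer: 0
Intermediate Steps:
v(m) = 1
T = 0 (T = 0 + 0 = 0)
b(k, y) = 0 (b(k, y) = 0*k + (k - k)*y = 0 + 0*y = 0 + 0 = 0)
(b(-2*0*1, v(2))*12)*(-24) = (0*12)*(-24) = 0*(-24) = 0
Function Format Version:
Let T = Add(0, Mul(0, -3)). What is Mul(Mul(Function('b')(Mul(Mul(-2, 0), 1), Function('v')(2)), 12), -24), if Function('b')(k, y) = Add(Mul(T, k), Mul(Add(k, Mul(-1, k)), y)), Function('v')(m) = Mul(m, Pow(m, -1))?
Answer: 0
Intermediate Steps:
Function('v')(m) = 1
T = 0 (T = Add(0, 0) = 0)
Function('b')(k, y) = 0 (Function('b')(k, y) = Add(Mul(0, k), Mul(Add(k, Mul(-1, k)), y)) = Add(0, Mul(0, y)) = Add(0, 0) = 0)
Mul(Mul(Function('b')(Mul(Mul(-2, 0), 1), Function('v')(2)), 12), -24) = Mul(Mul(0, 12), -24) = Mul(0, -24) = 0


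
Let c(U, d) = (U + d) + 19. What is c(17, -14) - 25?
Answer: -3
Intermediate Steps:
c(U, d) = 19 + U + d
c(17, -14) - 25 = (19 + 17 - 14) - 25 = 22 - 25 = -3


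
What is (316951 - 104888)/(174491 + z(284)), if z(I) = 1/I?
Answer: 60225892/49555445 ≈ 1.2153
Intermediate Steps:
(316951 - 104888)/(174491 + z(284)) = (316951 - 104888)/(174491 + 1/284) = 212063/(174491 + 1/284) = 212063/(49555445/284) = 212063*(284/49555445) = 60225892/49555445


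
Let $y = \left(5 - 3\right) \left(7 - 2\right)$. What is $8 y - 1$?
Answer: $79$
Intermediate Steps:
$y = 10$ ($y = 2 \cdot 5 = 10$)
$8 y - 1 = 8 \cdot 10 - 1 = 80 - 1 = 79$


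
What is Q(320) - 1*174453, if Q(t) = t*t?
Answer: -72053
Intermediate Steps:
Q(t) = t²
Q(320) - 1*174453 = 320² - 1*174453 = 102400 - 174453 = -72053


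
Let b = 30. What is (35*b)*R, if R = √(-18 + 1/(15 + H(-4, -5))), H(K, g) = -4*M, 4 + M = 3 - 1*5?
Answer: 350*I*√27339/13 ≈ 4451.6*I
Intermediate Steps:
M = -6 (M = -4 + (3 - 1*5) = -4 + (3 - 5) = -4 - 2 = -6)
H(K, g) = 24 (H(K, g) = -4*(-6) = 24)
R = I*√27339/39 (R = √(-18 + 1/(15 + 24)) = √(-18 + 1/39) = √(-701/39) = I*√27339/39 ≈ 4.2396*I)
(35*b)*R = (35*30)*(I*√27339/39) = 1050*(I*√27339/39) = 350*I*√27339/13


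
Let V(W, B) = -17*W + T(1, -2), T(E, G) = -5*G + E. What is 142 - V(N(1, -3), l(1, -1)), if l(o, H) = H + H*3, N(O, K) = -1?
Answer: 114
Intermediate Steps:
l(o, H) = 4*H (l(o, H) = H + 3*H = 4*H)
T(E, G) = E - 5*G
V(W, B) = 11 - 17*W (V(W, B) = -17*W + (1 - 5*(-2)) = -17*W + (1 + 10) = -17*W + 11 = 11 - 17*W)
142 - V(N(1, -3), l(1, -1)) = 142 - (11 - 17*(-1)) = 142 - (11 + 17) = 142 - 1*28 = 142 - 28 = 114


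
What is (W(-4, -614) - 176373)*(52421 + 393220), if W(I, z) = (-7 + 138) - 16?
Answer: -78547791378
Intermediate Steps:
W(I, z) = 115 (W(I, z) = 131 - 16 = 115)
(W(-4, -614) - 176373)*(52421 + 393220) = (115 - 176373)*(52421 + 393220) = -176258*445641 = -78547791378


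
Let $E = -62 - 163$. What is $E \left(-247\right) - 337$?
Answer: $55238$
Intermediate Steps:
$E = -225$ ($E = -62 - 163 = -225$)
$E \left(-247\right) - 337 = \left(-225\right) \left(-247\right) - 337 = 55575 - 337 = 55238$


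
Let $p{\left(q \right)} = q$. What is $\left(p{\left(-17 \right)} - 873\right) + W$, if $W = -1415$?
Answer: $-2305$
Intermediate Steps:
$\left(p{\left(-17 \right)} - 873\right) + W = \left(-17 - 873\right) - 1415 = -890 - 1415 = -2305$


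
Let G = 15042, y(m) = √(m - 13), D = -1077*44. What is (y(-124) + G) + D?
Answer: -32346 + I*√137 ≈ -32346.0 + 11.705*I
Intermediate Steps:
D = -47388
y(m) = √(-13 + m)
(y(-124) + G) + D = (√(-13 - 124) + 15042) - 47388 = (√(-137) + 15042) - 47388 = (I*√137 + 15042) - 47388 = (15042 + I*√137) - 47388 = -32346 + I*√137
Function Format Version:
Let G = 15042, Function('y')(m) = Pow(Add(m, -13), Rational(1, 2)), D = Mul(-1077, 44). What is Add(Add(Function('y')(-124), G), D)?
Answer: Add(-32346, Mul(I, Pow(137, Rational(1, 2)))) ≈ Add(-32346., Mul(11.705, I))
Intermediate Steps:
D = -47388
Function('y')(m) = Pow(Add(-13, m), Rational(1, 2))
Add(Add(Function('y')(-124), G), D) = Add(Add(Pow(Add(-13, -124), Rational(1, 2)), 15042), -47388) = Add(Add(Pow(-137, Rational(1, 2)), 15042), -47388) = Add(Add(Mul(I, Pow(137, Rational(1, 2))), 15042), -47388) = Add(Add(15042, Mul(I, Pow(137, Rational(1, 2)))), -47388) = Add(-32346, Mul(I, Pow(137, Rational(1, 2))))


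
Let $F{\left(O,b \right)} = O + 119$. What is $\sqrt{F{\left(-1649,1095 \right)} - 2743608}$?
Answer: $i \sqrt{2745138} \approx 1656.8 i$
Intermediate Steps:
$F{\left(O,b \right)} = 119 + O$
$\sqrt{F{\left(-1649,1095 \right)} - 2743608} = \sqrt{\left(119 - 1649\right) - 2743608} = \sqrt{-1530 - 2743608} = \sqrt{-2745138} = i \sqrt{2745138}$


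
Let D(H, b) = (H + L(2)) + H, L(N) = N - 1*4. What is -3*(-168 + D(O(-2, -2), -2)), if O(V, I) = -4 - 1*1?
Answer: 540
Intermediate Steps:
L(N) = -4 + N (L(N) = N - 4 = -4 + N)
O(V, I) = -5 (O(V, I) = -4 - 1 = -5)
D(H, b) = -2 + 2*H (D(H, b) = (H + (-4 + 2)) + H = (H - 2) + H = (-2 + H) + H = -2 + 2*H)
-3*(-168 + D(O(-2, -2), -2)) = -3*(-168 + (-2 + 2*(-5))) = -3*(-168 + (-2 - 10)) = -3*(-168 - 12) = -3*(-180) = 540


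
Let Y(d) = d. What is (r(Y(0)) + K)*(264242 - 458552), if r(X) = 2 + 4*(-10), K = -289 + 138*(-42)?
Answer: 1189760130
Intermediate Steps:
K = -6085 (K = -289 - 5796 = -6085)
r(X) = -38 (r(X) = 2 - 40 = -38)
(r(Y(0)) + K)*(264242 - 458552) = (-38 - 6085)*(264242 - 458552) = -6123*(-194310) = 1189760130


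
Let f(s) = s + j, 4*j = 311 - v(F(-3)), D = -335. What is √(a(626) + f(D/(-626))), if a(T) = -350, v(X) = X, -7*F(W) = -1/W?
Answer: I*√46954974822/13146 ≈ 16.483*I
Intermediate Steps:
F(W) = 1/(7*W) (F(W) = -(-1)/(7*W) = 1/(7*W))
j = 1633/21 (j = (311 - 1/(7*(-3)))/4 = (311 - (-1)/(7*3))/4 = (311 - 1*(-1/21))/4 = (311 + 1/21)/4 = (¼)*(6532/21) = 1633/21 ≈ 77.762)
f(s) = 1633/21 + s (f(s) = s + 1633/21 = 1633/21 + s)
√(a(626) + f(D/(-626))) = √(-350 + (1633/21 - 335/(-626))) = √(-350 + (1633/21 - 335*(-1/626))) = √(-350 + (1633/21 + 335/626)) = √(-350 + 1029293/13146) = √(-3571807/13146) = I*√46954974822/13146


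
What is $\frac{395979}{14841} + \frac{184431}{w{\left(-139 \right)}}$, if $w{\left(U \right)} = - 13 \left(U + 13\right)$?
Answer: $\frac{3215341}{23086} \approx 139.28$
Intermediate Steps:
$w{\left(U \right)} = -169 - 13 U$ ($w{\left(U \right)} = - 13 \left(13 + U\right) = -169 - 13 U$)
$\frac{395979}{14841} + \frac{184431}{w{\left(-139 \right)}} = \frac{395979}{14841} + \frac{184431}{-169 - -1807} = 395979 \cdot \frac{1}{14841} + \frac{184431}{-169 + 1807} = \frac{131993}{4947} + \frac{184431}{1638} = \frac{131993}{4947} + 184431 \cdot \frac{1}{1638} = \frac{131993}{4947} + \frac{4729}{42} = \frac{3215341}{23086}$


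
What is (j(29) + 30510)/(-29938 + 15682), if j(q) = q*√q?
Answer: -565/264 - 29*√29/14256 ≈ -2.1511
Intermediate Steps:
j(q) = q^(3/2)
(j(29) + 30510)/(-29938 + 15682) = (29^(3/2) + 30510)/(-29938 + 15682) = (29*√29 + 30510)/(-14256) = (30510 + 29*√29)*(-1/14256) = -565/264 - 29*√29/14256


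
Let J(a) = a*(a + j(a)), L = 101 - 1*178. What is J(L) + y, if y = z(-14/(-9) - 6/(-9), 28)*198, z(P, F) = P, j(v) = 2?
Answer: 6215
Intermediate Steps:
L = -77 (L = 101 - 178 = -77)
J(a) = a*(2 + a) (J(a) = a*(a + 2) = a*(2 + a))
y = 440 (y = (-14/(-9) - 6/(-9))*198 = (-14*(-⅑) - 6*(-⅑))*198 = (14/9 + ⅔)*198 = (20/9)*198 = 440)
J(L) + y = -77*(2 - 77) + 440 = -77*(-75) + 440 = 5775 + 440 = 6215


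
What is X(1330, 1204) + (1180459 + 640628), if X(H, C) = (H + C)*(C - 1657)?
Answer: 673185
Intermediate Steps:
X(H, C) = (-1657 + C)*(C + H) (X(H, C) = (C + H)*(-1657 + C) = (-1657 + C)*(C + H))
X(1330, 1204) + (1180459 + 640628) = (1204² - 1657*1204 - 1657*1330 + 1204*1330) + (1180459 + 640628) = (1449616 - 1995028 - 2203810 + 1601320) + 1821087 = -1147902 + 1821087 = 673185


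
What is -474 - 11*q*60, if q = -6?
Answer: 3486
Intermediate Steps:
-474 - 11*q*60 = -474 - 11*(-6)*60 = -474 + 66*60 = -474 + 3960 = 3486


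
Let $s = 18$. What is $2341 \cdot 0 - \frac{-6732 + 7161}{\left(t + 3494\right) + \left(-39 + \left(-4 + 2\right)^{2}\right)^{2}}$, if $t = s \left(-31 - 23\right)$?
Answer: $- \frac{143}{1249} \approx -0.11449$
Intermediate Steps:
$t = -972$ ($t = 18 \left(-31 - 23\right) = 18 \left(-54\right) = -972$)
$2341 \cdot 0 - \frac{-6732 + 7161}{\left(t + 3494\right) + \left(-39 + \left(-4 + 2\right)^{2}\right)^{2}} = 2341 \cdot 0 - \frac{-6732 + 7161}{\left(-972 + 3494\right) + \left(-39 + \left(-4 + 2\right)^{2}\right)^{2}} = 0 - \frac{429}{2522 + \left(-39 + \left(-2\right)^{2}\right)^{2}} = 0 - \frac{429}{2522 + \left(-39 + 4\right)^{2}} = 0 - \frac{429}{2522 + \left(-35\right)^{2}} = 0 - \frac{429}{2522 + 1225} = 0 - \frac{429}{3747} = 0 - 429 \cdot \frac{1}{3747} = 0 - \frac{143}{1249} = - \frac{143}{1249}$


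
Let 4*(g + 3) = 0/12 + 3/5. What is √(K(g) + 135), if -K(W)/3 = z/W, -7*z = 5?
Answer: √2374715/133 ≈ 11.587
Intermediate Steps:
z = -5/7 (z = -⅐*5 = -5/7 ≈ -0.71429)
g = -57/20 (g = -3 + (0/12 + 3/5)/4 = -3 + (0*(1/12) + 3*(⅕))/4 = -3 + (0 + ⅗)/4 = -3 + (¼)*(⅗) = -3 + 3/20 = -57/20 ≈ -2.8500)
K(W) = 15/(7*W) (K(W) = -(-15)/(7*W) = 15/(7*W))
√(K(g) + 135) = √(15/(7*(-57/20)) + 135) = √((15/7)*(-20/57) + 135) = √(-100/133 + 135) = √(17855/133) = √2374715/133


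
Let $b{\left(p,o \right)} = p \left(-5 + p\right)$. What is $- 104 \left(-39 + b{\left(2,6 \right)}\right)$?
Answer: $4680$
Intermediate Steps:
$- 104 \left(-39 + b{\left(2,6 \right)}\right) = - 104 \left(-39 + 2 \left(-5 + 2\right)\right) = - 104 \left(-39 + 2 \left(-3\right)\right) = - 104 \left(-39 - 6\right) = \left(-104\right) \left(-45\right) = 4680$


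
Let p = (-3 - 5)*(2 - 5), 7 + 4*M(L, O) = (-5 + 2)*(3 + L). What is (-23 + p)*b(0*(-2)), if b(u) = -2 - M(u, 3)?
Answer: 2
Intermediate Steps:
M(L, O) = -4 - 3*L/4 (M(L, O) = -7/4 + ((-5 + 2)*(3 + L))/4 = -7/4 + (-3*(3 + L))/4 = -7/4 + (-9 - 3*L)/4 = -7/4 + (-9/4 - 3*L/4) = -4 - 3*L/4)
p = 24 (p = -8*(-3) = 24)
b(u) = 2 + 3*u/4 (b(u) = -2 - (-4 - 3*u/4) = -2 + (4 + 3*u/4) = 2 + 3*u/4)
(-23 + p)*b(0*(-2)) = (-23 + 24)*(2 + 3*(0*(-2))/4) = 1*(2 + (¾)*0) = 1*(2 + 0) = 1*2 = 2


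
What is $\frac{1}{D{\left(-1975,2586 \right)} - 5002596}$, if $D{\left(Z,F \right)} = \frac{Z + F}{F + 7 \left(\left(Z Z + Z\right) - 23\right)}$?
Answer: $- \frac{27292975}{136535727562489} \approx -1.999 \cdot 10^{-7}$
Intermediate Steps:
$D{\left(Z,F \right)} = \frac{F + Z}{-161 + F + 7 Z + 7 Z^{2}}$ ($D{\left(Z,F \right)} = \frac{F + Z}{F + 7 \left(\left(Z^{2} + Z\right) - 23\right)} = \frac{F + Z}{F + 7 \left(\left(Z + Z^{2}\right) - 23\right)} = \frac{F + Z}{F + 7 \left(-23 + Z + Z^{2}\right)} = \frac{F + Z}{F + \left(-161 + 7 Z + 7 Z^{2}\right)} = \frac{F + Z}{-161 + F + 7 Z + 7 Z^{2}}$)
$\frac{1}{D{\left(-1975,2586 \right)} - 5002596} = \frac{1}{\frac{2586 - 1975}{-161 + 2586 + 7 \left(-1975\right) + 7 \left(-1975\right)^{2}} - 5002596} = \frac{1}{\frac{1}{-161 + 2586 - 13825 + 7 \cdot 3900625} \cdot 611 - 5002596} = \frac{1}{\frac{1}{-161 + 2586 - 13825 + 27304375} \cdot 611 - 5002596} = \frac{1}{\frac{1}{27292975} \cdot 611 - 5002596} = \frac{1}{\frac{611}{27292975} - 5002596} = \frac{1}{- \frac{136535727562489}{27292975}} = - \frac{27292975}{136535727562489}$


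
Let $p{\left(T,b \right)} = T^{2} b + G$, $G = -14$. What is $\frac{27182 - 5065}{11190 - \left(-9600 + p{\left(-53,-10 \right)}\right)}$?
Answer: $\frac{22117}{48894} \approx 0.45235$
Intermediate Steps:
$p{\left(T,b \right)} = -14 + b T^{2}$ ($p{\left(T,b \right)} = T^{2} b - 14 = b T^{2} - 14 = -14 + b T^{2}$)
$\frac{27182 - 5065}{11190 - \left(-9600 + p{\left(-53,-10 \right)}\right)} = \frac{27182 - 5065}{11190 + \left(9600 - \left(-14 - 10 \left(-53\right)^{2}\right)\right)} = \frac{22117}{11190 + \left(9600 - \left(-14 - 28090\right)\right)} = \frac{22117}{11190 + \left(9600 - -28104\right)} = \frac{22117}{11190 + \left(9600 + 28104\right)} = \frac{22117}{11190 + 37704} = \frac{22117}{48894}$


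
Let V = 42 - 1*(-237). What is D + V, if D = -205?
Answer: 74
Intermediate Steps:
V = 279 (V = 42 + 237 = 279)
D + V = -205 + 279 = 74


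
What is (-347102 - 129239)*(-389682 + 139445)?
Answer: 119198142817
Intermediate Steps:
(-347102 - 129239)*(-389682 + 139445) = -476341*(-250237) = 119198142817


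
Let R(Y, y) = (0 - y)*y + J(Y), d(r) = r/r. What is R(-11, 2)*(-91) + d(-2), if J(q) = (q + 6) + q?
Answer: 1821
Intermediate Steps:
J(q) = 6 + 2*q (J(q) = (6 + q) + q = 6 + 2*q)
d(r) = 1
R(Y, y) = 6 - y² + 2*Y (R(Y, y) = (0 - y)*y + (6 + 2*Y) = (-y)*y + (6 + 2*Y) = -y² + (6 + 2*Y) = 6 - y² + 2*Y)
R(-11, 2)*(-91) + d(-2) = (6 - 1*2² + 2*(-11))*(-91) + 1 = (6 - 1*4 - 22)*(-91) + 1 = (6 - 4 - 22)*(-91) + 1 = -20*(-91) + 1 = 1820 + 1 = 1821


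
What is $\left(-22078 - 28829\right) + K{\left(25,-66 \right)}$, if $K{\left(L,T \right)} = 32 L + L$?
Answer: $-50082$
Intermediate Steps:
$K{\left(L,T \right)} = 33 L$
$\left(-22078 - 28829\right) + K{\left(25,-66 \right)} = \left(-22078 - 28829\right) + 33 \cdot 25 = -50907 + 825 = -50082$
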